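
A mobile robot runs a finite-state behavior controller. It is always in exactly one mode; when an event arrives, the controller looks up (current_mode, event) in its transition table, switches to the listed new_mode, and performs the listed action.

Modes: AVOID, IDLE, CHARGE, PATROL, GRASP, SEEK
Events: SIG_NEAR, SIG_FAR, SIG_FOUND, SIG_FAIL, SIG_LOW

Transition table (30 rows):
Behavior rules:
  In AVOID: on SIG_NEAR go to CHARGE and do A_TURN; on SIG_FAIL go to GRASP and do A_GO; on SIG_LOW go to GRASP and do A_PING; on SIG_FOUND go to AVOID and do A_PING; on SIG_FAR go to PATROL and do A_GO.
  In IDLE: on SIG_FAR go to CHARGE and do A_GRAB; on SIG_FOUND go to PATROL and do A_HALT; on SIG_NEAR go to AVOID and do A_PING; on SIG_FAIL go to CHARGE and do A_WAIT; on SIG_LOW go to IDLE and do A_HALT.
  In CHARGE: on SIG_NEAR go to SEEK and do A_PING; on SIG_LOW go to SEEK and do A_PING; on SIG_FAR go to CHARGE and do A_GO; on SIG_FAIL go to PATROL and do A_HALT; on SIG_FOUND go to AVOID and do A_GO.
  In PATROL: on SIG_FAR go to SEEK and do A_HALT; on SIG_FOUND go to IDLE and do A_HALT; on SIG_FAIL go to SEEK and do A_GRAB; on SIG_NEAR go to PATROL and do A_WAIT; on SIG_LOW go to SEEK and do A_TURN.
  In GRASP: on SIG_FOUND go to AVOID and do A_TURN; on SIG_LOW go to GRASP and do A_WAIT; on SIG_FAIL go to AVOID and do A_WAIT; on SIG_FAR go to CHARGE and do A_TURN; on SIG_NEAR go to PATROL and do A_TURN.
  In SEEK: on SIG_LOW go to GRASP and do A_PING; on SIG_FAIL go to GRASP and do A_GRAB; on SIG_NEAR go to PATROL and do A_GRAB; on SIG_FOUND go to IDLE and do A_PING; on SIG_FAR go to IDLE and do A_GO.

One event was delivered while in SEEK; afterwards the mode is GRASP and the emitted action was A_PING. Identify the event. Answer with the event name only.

try SIG_NEAR: (SEEK, SIG_NEAR) → (PATROL, A_GRAB)
try SIG_FAR: (SEEK, SIG_FAR) → (IDLE, A_GO)
try SIG_FOUND: (SEEK, SIG_FOUND) → (IDLE, A_PING)
try SIG_FAIL: (SEEK, SIG_FAIL) → (GRASP, A_GRAB)
try SIG_LOW: (SEEK, SIG_LOW) → (GRASP, A_PING)  ← matches

SIG_LOW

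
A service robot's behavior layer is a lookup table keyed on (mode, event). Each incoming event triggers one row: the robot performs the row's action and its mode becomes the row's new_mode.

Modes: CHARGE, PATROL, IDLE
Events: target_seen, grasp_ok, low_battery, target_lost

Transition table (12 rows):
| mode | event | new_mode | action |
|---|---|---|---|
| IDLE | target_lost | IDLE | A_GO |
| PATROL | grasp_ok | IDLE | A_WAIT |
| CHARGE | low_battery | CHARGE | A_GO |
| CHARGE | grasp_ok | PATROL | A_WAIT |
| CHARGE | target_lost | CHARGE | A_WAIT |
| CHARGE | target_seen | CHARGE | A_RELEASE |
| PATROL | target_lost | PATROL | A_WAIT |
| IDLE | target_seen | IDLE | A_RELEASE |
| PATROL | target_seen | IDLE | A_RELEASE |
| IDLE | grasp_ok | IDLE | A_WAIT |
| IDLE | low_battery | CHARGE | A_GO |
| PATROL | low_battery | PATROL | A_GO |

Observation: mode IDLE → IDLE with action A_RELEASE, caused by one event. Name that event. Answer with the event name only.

target_seen

try target_seen: (IDLE, target_seen) → (IDLE, A_RELEASE)  ← matches
try grasp_ok: (IDLE, grasp_ok) → (IDLE, A_WAIT)
try low_battery: (IDLE, low_battery) → (CHARGE, A_GO)
try target_lost: (IDLE, target_lost) → (IDLE, A_GO)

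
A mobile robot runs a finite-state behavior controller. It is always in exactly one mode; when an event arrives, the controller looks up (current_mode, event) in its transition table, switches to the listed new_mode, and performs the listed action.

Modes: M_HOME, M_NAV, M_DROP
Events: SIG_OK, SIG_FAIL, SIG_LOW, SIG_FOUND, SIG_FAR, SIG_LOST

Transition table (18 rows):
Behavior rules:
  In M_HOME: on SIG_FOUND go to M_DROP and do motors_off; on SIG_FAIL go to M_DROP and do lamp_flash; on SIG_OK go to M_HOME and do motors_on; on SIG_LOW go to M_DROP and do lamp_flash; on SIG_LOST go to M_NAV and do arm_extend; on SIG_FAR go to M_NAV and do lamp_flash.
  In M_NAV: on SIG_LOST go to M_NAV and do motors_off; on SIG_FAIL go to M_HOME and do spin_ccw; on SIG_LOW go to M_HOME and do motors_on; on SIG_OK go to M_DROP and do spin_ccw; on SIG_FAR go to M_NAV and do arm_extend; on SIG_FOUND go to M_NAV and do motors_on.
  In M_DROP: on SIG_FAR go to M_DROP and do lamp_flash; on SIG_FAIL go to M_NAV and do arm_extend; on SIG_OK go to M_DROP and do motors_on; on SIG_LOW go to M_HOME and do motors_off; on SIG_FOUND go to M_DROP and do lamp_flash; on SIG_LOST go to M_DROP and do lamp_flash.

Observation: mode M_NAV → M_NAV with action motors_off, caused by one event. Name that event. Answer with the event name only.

SIG_LOST

try SIG_OK: (M_NAV, SIG_OK) → (M_DROP, spin_ccw)
try SIG_FAIL: (M_NAV, SIG_FAIL) → (M_HOME, spin_ccw)
try SIG_LOW: (M_NAV, SIG_LOW) → (M_HOME, motors_on)
try SIG_FOUND: (M_NAV, SIG_FOUND) → (M_NAV, motors_on)
try SIG_FAR: (M_NAV, SIG_FAR) → (M_NAV, arm_extend)
try SIG_LOST: (M_NAV, SIG_LOST) → (M_NAV, motors_off)  ← matches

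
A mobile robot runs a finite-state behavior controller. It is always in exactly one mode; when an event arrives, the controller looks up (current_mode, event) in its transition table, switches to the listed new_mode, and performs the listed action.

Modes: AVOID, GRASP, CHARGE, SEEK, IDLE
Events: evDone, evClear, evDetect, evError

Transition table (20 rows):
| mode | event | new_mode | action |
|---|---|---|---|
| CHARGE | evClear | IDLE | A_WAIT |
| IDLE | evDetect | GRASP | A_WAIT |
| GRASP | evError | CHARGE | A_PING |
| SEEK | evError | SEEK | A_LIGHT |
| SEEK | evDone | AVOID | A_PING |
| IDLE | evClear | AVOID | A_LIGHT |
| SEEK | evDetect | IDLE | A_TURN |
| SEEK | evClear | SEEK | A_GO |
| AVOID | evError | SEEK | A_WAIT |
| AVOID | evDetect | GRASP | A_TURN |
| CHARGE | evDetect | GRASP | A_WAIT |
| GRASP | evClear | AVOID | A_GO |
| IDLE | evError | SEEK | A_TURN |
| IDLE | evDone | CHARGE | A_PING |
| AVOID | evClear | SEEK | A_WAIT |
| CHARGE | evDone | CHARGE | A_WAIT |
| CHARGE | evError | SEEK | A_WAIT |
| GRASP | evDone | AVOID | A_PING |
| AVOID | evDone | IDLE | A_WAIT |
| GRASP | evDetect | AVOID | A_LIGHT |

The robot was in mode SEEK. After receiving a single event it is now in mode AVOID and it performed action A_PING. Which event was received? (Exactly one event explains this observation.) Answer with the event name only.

evDone

try evDone: (SEEK, evDone) → (AVOID, A_PING)  ← matches
try evClear: (SEEK, evClear) → (SEEK, A_GO)
try evDetect: (SEEK, evDetect) → (IDLE, A_TURN)
try evError: (SEEK, evError) → (SEEK, A_LIGHT)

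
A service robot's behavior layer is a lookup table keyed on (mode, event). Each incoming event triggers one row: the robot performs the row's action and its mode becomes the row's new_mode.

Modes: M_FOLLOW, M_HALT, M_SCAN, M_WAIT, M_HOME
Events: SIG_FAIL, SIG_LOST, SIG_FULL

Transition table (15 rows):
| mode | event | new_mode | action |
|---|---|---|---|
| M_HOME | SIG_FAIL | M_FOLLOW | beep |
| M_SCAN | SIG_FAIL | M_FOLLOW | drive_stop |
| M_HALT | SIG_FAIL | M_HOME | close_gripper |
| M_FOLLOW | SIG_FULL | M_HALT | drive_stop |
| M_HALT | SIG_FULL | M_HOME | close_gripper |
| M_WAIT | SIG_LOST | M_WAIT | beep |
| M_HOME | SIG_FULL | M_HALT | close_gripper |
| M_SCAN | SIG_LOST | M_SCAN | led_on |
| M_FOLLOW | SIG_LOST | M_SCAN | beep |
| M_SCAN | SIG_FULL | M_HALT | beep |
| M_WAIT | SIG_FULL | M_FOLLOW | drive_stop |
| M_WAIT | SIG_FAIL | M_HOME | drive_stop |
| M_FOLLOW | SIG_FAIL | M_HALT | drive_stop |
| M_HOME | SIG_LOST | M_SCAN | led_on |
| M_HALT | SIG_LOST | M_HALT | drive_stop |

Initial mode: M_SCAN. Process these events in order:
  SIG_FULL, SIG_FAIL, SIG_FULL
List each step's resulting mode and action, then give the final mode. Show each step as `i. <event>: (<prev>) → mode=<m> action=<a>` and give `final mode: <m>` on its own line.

final mode: M_HALT

1. SIG_FULL: (M_SCAN) → mode=M_HALT action=beep
2. SIG_FAIL: (M_HALT) → mode=M_HOME action=close_gripper
3. SIG_FULL: (M_HOME) → mode=M_HALT action=close_gripper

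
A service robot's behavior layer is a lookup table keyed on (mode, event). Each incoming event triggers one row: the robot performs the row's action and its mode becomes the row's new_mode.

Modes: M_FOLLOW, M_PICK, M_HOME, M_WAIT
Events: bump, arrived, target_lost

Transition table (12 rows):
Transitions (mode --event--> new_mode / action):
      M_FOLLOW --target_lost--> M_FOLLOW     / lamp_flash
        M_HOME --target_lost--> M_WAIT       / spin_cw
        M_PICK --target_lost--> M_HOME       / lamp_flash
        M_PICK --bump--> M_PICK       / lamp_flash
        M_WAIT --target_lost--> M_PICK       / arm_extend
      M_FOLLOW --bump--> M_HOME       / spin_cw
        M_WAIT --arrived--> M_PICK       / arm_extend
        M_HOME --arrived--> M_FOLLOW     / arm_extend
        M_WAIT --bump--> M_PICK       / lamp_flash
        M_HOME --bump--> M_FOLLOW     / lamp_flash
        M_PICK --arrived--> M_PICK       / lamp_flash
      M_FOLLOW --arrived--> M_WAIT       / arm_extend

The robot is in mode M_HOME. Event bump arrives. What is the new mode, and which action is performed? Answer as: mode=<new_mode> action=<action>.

mode=M_FOLLOW action=lamp_flash

current mode = M_HOME; filter table to that mode:
  (M_HOME, target_lost) → (M_WAIT, spin_cw)
  (M_HOME, arrived) → (M_FOLLOW, arm_extend)
  (M_HOME, bump) → (M_FOLLOW, lamp_flash)  ← event matches
event = bump selects (M_FOLLOW, lamp_flash)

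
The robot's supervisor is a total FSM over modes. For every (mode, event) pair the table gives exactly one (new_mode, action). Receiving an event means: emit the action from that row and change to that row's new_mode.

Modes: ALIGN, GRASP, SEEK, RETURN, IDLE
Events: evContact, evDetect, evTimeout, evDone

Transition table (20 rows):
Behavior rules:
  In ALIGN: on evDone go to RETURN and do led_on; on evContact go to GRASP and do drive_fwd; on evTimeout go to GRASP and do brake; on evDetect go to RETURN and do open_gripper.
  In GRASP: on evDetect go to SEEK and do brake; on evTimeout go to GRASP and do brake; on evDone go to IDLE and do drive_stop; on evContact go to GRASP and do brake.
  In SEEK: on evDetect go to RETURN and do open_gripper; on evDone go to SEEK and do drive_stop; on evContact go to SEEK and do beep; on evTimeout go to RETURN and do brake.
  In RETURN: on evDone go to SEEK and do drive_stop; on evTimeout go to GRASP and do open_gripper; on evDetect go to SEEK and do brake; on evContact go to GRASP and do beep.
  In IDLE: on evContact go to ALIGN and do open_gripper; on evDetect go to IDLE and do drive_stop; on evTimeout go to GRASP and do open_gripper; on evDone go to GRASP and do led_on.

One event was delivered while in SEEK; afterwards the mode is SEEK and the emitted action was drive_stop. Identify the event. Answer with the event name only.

evDone

try evContact: (SEEK, evContact) → (SEEK, beep)
try evDetect: (SEEK, evDetect) → (RETURN, open_gripper)
try evTimeout: (SEEK, evTimeout) → (RETURN, brake)
try evDone: (SEEK, evDone) → (SEEK, drive_stop)  ← matches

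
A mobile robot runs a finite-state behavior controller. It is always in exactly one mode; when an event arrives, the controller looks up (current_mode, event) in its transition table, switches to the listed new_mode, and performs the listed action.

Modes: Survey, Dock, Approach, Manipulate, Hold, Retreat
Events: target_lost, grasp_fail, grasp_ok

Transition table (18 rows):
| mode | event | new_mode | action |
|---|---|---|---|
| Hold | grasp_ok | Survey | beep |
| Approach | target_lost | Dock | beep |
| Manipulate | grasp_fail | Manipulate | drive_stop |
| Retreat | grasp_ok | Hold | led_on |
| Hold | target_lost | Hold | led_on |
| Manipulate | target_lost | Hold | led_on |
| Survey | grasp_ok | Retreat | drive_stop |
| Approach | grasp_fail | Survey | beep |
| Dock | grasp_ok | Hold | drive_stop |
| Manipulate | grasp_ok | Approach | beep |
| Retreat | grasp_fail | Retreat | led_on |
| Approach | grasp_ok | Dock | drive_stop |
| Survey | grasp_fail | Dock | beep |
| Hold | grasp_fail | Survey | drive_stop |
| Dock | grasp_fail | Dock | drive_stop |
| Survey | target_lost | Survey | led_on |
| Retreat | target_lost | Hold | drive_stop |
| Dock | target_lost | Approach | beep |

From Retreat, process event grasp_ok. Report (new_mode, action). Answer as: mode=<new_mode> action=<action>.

mode=Hold action=led_on

current mode = Retreat; filter table to that mode:
  (Retreat, grasp_ok) → (Hold, led_on)  ← event matches
  (Retreat, grasp_fail) → (Retreat, led_on)
  (Retreat, target_lost) → (Hold, drive_stop)
event = grasp_ok selects (Hold, led_on)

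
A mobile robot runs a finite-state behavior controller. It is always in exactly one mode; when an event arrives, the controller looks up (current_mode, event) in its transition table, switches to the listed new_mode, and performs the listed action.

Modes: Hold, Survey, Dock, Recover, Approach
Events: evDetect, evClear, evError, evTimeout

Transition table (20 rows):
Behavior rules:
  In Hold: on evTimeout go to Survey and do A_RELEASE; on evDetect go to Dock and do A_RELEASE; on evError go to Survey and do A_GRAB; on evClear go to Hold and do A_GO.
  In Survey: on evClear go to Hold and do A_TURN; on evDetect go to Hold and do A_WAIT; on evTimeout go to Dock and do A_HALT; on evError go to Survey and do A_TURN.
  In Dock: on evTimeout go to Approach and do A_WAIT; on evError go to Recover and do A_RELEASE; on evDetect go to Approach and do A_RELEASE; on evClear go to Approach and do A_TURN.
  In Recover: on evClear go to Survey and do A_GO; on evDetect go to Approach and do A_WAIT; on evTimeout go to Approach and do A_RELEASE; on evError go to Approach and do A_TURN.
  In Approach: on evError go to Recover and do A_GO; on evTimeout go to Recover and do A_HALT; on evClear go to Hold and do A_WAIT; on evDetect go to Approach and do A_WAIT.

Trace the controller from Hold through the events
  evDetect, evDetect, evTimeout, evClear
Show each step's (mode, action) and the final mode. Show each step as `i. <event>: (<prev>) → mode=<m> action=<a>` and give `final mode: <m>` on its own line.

final mode: Survey

1. evDetect: (Hold) → mode=Dock action=A_RELEASE
2. evDetect: (Dock) → mode=Approach action=A_RELEASE
3. evTimeout: (Approach) → mode=Recover action=A_HALT
4. evClear: (Recover) → mode=Survey action=A_GO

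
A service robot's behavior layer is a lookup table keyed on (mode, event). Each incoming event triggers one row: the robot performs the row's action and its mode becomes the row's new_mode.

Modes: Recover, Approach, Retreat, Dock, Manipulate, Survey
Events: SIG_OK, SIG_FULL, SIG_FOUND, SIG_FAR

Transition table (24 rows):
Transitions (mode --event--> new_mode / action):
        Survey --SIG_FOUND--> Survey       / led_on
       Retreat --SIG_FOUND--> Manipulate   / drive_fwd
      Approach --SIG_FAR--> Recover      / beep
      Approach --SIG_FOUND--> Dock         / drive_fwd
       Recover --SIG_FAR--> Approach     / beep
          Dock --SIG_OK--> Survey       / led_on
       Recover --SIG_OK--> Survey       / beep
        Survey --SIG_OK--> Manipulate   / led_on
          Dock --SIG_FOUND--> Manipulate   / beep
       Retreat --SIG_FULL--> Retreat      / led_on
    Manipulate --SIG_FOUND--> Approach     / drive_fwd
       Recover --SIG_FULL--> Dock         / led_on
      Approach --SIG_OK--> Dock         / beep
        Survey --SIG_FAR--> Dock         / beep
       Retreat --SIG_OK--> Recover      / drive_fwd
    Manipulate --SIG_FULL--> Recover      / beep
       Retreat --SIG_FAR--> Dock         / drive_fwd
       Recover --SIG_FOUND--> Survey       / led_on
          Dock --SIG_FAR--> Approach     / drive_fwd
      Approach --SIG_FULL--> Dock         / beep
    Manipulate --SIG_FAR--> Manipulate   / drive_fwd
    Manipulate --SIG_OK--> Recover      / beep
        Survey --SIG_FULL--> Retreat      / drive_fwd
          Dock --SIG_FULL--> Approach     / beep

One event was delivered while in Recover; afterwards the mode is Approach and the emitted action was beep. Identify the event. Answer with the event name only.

SIG_FAR

try SIG_OK: (Recover, SIG_OK) → (Survey, beep)
try SIG_FULL: (Recover, SIG_FULL) → (Dock, led_on)
try SIG_FOUND: (Recover, SIG_FOUND) → (Survey, led_on)
try SIG_FAR: (Recover, SIG_FAR) → (Approach, beep)  ← matches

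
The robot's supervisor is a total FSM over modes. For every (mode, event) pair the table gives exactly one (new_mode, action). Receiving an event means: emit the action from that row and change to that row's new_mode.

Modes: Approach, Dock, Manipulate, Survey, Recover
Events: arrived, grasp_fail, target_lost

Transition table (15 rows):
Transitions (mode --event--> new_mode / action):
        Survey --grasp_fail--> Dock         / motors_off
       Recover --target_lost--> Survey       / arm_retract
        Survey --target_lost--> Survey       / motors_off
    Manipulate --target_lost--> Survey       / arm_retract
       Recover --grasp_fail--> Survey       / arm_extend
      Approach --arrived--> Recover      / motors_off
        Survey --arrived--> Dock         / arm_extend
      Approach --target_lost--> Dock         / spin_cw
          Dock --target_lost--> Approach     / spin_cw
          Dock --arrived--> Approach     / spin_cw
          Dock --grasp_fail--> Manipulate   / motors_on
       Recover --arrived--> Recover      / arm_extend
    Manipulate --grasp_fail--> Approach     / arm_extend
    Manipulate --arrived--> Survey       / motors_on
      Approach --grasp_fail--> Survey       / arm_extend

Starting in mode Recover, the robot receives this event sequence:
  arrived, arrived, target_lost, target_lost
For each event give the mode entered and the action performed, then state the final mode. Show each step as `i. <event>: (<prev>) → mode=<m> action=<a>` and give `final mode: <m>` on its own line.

final mode: Survey

1. arrived: (Recover) → mode=Recover action=arm_extend
2. arrived: (Recover) → mode=Recover action=arm_extend
3. target_lost: (Recover) → mode=Survey action=arm_retract
4. target_lost: (Survey) → mode=Survey action=motors_off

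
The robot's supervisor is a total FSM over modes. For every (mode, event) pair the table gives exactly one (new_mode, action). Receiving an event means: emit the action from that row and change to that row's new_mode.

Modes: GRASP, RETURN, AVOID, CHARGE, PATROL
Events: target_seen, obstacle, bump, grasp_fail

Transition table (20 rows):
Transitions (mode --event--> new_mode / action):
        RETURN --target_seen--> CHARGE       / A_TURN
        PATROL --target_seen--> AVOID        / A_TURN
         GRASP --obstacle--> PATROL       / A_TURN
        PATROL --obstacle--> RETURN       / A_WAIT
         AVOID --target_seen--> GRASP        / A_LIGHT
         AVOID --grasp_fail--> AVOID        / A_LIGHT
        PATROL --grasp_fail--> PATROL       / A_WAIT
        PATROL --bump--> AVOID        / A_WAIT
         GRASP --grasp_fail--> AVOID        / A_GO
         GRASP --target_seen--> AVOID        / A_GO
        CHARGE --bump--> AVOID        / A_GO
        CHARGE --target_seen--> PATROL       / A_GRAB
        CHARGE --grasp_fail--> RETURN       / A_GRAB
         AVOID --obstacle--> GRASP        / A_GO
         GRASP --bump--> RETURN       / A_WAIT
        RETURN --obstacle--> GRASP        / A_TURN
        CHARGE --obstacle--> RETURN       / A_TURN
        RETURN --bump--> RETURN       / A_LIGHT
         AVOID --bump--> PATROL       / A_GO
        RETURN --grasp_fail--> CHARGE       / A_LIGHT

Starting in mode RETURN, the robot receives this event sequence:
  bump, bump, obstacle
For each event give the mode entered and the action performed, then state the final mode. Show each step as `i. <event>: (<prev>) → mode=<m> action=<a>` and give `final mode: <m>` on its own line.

1. bump: (RETURN) → mode=RETURN action=A_LIGHT
2. bump: (RETURN) → mode=RETURN action=A_LIGHT
3. obstacle: (RETURN) → mode=GRASP action=A_TURN

final mode: GRASP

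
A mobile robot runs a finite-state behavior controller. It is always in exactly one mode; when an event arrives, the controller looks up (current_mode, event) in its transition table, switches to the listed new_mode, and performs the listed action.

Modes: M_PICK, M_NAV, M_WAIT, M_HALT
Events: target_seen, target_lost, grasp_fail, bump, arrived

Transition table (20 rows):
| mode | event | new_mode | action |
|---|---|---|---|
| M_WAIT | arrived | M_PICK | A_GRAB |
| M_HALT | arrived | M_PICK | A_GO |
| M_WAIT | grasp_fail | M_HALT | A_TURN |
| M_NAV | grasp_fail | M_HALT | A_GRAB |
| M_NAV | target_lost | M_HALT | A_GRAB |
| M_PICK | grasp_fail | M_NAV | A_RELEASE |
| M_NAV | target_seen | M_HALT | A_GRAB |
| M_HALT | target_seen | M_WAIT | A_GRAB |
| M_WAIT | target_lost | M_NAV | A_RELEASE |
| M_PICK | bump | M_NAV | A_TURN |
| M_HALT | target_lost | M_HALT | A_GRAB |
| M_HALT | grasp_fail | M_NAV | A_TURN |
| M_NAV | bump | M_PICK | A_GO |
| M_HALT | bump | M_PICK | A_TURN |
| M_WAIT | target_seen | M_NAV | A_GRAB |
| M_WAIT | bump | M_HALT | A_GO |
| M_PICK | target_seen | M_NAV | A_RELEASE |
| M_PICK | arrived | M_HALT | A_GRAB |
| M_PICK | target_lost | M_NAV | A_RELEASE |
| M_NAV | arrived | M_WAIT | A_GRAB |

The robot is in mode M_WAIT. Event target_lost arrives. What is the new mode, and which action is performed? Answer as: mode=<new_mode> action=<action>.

current mode = M_WAIT; filter table to that mode:
  (M_WAIT, arrived) → (M_PICK, A_GRAB)
  (M_WAIT, grasp_fail) → (M_HALT, A_TURN)
  (M_WAIT, target_lost) → (M_NAV, A_RELEASE)  ← event matches
  (M_WAIT, target_seen) → (M_NAV, A_GRAB)
  (M_WAIT, bump) → (M_HALT, A_GO)
event = target_lost selects (M_NAV, A_RELEASE)

mode=M_NAV action=A_RELEASE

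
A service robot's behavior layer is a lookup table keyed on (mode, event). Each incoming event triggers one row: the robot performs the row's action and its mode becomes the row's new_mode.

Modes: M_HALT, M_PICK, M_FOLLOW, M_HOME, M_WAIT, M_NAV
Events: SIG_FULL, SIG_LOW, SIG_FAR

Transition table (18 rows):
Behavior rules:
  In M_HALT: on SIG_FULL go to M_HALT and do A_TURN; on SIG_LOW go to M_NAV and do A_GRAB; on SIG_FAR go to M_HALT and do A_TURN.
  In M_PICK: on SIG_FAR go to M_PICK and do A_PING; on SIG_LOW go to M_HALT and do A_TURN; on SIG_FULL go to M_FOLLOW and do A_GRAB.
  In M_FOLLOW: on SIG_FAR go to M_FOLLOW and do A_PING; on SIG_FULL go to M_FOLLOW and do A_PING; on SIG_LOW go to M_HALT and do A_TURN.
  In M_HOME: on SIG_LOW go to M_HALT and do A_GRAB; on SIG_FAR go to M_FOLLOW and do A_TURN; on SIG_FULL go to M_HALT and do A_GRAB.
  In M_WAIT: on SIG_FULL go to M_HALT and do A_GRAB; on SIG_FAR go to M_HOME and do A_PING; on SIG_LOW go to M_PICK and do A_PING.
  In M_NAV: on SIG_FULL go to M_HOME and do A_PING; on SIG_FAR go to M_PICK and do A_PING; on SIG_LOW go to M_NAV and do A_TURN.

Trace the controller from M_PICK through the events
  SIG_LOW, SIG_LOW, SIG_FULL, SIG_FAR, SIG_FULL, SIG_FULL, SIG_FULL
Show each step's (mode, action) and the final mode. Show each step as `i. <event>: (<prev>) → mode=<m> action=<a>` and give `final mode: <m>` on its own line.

final mode: M_FOLLOW

1. SIG_LOW: (M_PICK) → mode=M_HALT action=A_TURN
2. SIG_LOW: (M_HALT) → mode=M_NAV action=A_GRAB
3. SIG_FULL: (M_NAV) → mode=M_HOME action=A_PING
4. SIG_FAR: (M_HOME) → mode=M_FOLLOW action=A_TURN
5. SIG_FULL: (M_FOLLOW) → mode=M_FOLLOW action=A_PING
6. SIG_FULL: (M_FOLLOW) → mode=M_FOLLOW action=A_PING
7. SIG_FULL: (M_FOLLOW) → mode=M_FOLLOW action=A_PING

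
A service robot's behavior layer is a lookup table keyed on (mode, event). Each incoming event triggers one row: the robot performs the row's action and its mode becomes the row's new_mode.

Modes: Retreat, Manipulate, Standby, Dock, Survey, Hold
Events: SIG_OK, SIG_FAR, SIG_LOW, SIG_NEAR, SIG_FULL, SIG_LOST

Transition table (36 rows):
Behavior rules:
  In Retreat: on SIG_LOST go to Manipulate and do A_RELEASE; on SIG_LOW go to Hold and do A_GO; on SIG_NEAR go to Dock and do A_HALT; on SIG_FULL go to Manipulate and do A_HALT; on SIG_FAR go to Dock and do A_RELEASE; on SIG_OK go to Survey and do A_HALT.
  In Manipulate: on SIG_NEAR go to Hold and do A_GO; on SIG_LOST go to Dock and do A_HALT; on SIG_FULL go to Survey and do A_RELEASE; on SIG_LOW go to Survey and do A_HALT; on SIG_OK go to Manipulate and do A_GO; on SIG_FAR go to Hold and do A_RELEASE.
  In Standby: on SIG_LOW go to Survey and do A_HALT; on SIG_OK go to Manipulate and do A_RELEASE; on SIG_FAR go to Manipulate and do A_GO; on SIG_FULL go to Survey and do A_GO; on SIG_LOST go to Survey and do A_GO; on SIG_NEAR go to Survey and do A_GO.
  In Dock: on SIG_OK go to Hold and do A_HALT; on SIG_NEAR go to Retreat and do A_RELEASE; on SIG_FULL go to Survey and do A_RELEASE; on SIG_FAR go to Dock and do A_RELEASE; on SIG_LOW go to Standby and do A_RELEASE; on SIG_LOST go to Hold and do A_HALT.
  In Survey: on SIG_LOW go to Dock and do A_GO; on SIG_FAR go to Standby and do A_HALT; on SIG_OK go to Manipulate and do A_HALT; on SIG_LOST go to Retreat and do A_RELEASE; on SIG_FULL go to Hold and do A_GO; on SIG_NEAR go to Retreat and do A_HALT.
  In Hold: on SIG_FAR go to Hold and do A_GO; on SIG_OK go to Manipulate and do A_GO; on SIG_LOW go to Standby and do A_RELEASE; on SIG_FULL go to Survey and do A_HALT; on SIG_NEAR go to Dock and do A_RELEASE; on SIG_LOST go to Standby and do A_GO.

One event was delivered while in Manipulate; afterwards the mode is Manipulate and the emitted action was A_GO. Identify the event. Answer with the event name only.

try SIG_OK: (Manipulate, SIG_OK) → (Manipulate, A_GO)  ← matches
try SIG_FAR: (Manipulate, SIG_FAR) → (Hold, A_RELEASE)
try SIG_LOW: (Manipulate, SIG_LOW) → (Survey, A_HALT)
try SIG_NEAR: (Manipulate, SIG_NEAR) → (Hold, A_GO)
try SIG_FULL: (Manipulate, SIG_FULL) → (Survey, A_RELEASE)
try SIG_LOST: (Manipulate, SIG_LOST) → (Dock, A_HALT)

SIG_OK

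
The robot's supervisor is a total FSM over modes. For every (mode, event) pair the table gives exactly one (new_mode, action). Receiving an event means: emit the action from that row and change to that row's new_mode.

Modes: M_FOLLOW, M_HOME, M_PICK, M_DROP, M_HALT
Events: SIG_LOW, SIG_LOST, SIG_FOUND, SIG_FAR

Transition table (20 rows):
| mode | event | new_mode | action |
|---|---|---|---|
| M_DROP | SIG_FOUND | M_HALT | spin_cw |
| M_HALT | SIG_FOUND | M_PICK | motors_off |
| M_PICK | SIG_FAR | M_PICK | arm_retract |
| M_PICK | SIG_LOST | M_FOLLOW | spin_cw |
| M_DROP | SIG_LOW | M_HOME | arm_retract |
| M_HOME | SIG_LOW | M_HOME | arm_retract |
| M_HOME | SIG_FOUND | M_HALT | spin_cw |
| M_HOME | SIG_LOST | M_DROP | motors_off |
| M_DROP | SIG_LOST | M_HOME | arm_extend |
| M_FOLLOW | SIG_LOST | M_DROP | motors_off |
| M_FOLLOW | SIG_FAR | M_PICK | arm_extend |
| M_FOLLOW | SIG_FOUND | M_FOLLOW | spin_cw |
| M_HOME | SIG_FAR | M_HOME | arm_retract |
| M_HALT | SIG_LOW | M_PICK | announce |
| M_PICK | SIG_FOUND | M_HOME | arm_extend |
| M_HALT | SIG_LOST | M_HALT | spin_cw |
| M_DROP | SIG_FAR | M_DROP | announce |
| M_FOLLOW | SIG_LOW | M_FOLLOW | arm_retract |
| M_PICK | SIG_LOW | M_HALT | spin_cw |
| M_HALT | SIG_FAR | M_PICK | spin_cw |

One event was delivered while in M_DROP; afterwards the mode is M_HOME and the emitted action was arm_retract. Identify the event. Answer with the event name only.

try SIG_LOW: (M_DROP, SIG_LOW) → (M_HOME, arm_retract)  ← matches
try SIG_LOST: (M_DROP, SIG_LOST) → (M_HOME, arm_extend)
try SIG_FOUND: (M_DROP, SIG_FOUND) → (M_HALT, spin_cw)
try SIG_FAR: (M_DROP, SIG_FAR) → (M_DROP, announce)

SIG_LOW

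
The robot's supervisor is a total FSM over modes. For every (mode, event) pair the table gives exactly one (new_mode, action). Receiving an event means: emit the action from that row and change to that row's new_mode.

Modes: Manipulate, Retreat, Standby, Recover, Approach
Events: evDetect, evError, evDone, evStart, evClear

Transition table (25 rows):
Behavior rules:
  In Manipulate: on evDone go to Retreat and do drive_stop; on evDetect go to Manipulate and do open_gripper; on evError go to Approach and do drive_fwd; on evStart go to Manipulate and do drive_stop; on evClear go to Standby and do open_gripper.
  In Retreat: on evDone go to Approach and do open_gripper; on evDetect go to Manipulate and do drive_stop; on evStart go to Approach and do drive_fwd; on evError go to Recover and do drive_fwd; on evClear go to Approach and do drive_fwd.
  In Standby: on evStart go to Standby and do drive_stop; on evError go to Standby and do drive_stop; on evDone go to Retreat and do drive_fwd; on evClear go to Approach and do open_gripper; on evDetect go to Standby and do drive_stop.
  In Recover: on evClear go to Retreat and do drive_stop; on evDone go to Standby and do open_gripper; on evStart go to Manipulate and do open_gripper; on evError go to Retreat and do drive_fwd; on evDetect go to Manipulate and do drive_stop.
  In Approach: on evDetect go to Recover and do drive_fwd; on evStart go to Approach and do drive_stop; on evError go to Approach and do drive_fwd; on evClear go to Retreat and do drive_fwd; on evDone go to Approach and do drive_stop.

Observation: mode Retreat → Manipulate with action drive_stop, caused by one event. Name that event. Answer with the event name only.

evDetect

try evDetect: (Retreat, evDetect) → (Manipulate, drive_stop)  ← matches
try evError: (Retreat, evError) → (Recover, drive_fwd)
try evDone: (Retreat, evDone) → (Approach, open_gripper)
try evStart: (Retreat, evStart) → (Approach, drive_fwd)
try evClear: (Retreat, evClear) → (Approach, drive_fwd)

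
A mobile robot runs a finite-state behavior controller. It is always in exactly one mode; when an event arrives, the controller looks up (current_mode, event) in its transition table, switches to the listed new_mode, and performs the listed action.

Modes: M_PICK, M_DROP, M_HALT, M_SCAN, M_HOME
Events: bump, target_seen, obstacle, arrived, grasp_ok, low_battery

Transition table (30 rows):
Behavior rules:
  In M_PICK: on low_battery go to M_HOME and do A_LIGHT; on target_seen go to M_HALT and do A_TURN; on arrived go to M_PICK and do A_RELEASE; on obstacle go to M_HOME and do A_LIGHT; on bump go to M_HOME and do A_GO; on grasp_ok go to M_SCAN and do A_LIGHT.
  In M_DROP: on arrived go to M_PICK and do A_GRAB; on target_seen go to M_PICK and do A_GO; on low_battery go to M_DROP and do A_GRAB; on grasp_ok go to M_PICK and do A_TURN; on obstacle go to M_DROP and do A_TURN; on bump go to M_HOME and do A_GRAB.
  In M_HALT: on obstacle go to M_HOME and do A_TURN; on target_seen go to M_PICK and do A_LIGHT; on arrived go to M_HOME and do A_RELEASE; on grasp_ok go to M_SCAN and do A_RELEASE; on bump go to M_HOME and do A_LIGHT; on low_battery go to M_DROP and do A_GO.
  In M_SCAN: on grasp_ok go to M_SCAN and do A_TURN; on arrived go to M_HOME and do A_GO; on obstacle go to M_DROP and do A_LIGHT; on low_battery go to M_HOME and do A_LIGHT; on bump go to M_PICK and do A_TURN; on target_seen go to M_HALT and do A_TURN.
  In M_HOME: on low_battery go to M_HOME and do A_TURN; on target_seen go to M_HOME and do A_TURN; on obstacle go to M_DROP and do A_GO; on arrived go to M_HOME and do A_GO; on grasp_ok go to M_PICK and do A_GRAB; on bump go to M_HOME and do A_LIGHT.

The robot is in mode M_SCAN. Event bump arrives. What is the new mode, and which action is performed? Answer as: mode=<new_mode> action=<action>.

mode=M_PICK action=A_TURN

current mode = M_SCAN; filter table to that mode:
  (M_SCAN, grasp_ok) → (M_SCAN, A_TURN)
  (M_SCAN, arrived) → (M_HOME, A_GO)
  (M_SCAN, obstacle) → (M_DROP, A_LIGHT)
  (M_SCAN, low_battery) → (M_HOME, A_LIGHT)
  (M_SCAN, bump) → (M_PICK, A_TURN)  ← event matches
  (M_SCAN, target_seen) → (M_HALT, A_TURN)
event = bump selects (M_PICK, A_TURN)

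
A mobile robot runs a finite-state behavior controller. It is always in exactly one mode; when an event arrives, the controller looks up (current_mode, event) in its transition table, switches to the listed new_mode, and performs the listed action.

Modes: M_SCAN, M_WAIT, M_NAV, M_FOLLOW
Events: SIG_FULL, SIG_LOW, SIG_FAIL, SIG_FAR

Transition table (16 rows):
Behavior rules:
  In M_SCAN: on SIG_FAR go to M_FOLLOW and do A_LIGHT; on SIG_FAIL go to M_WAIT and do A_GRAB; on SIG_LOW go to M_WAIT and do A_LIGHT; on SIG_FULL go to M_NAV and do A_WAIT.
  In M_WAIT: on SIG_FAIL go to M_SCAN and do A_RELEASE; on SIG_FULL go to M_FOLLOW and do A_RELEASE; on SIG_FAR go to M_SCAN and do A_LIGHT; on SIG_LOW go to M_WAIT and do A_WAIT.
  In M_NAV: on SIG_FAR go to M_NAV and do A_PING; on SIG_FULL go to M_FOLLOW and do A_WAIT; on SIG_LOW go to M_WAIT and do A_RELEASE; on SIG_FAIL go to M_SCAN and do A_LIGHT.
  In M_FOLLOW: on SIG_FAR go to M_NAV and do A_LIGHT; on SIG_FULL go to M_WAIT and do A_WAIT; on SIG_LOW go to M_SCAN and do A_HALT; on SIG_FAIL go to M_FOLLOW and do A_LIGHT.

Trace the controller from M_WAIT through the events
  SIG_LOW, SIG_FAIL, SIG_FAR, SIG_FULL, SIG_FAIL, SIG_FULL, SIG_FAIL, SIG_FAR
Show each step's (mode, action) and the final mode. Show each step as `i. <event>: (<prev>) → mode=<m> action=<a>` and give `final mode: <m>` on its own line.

final mode: M_FOLLOW

1. SIG_LOW: (M_WAIT) → mode=M_WAIT action=A_WAIT
2. SIG_FAIL: (M_WAIT) → mode=M_SCAN action=A_RELEASE
3. SIG_FAR: (M_SCAN) → mode=M_FOLLOW action=A_LIGHT
4. SIG_FULL: (M_FOLLOW) → mode=M_WAIT action=A_WAIT
5. SIG_FAIL: (M_WAIT) → mode=M_SCAN action=A_RELEASE
6. SIG_FULL: (M_SCAN) → mode=M_NAV action=A_WAIT
7. SIG_FAIL: (M_NAV) → mode=M_SCAN action=A_LIGHT
8. SIG_FAR: (M_SCAN) → mode=M_FOLLOW action=A_LIGHT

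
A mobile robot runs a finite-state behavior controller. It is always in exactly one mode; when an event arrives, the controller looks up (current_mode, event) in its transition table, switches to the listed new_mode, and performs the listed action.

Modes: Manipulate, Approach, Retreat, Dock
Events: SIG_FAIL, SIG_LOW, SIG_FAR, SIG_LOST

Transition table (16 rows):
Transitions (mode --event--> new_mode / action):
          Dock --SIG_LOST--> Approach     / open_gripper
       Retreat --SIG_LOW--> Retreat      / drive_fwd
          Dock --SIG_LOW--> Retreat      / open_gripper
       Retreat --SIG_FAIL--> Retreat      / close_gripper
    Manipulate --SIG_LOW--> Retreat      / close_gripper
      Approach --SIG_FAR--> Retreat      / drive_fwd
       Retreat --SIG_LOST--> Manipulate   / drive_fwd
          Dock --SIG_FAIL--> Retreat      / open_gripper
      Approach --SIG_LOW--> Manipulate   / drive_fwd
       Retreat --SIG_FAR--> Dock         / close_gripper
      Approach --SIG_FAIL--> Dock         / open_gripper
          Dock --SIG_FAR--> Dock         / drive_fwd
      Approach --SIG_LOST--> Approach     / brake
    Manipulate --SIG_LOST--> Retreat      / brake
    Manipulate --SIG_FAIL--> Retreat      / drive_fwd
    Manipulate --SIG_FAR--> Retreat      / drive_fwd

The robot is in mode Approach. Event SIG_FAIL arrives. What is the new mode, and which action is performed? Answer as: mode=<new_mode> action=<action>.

current mode = Approach; filter table to that mode:
  (Approach, SIG_FAR) → (Retreat, drive_fwd)
  (Approach, SIG_LOW) → (Manipulate, drive_fwd)
  (Approach, SIG_FAIL) → (Dock, open_gripper)  ← event matches
  (Approach, SIG_LOST) → (Approach, brake)
event = SIG_FAIL selects (Dock, open_gripper)

mode=Dock action=open_gripper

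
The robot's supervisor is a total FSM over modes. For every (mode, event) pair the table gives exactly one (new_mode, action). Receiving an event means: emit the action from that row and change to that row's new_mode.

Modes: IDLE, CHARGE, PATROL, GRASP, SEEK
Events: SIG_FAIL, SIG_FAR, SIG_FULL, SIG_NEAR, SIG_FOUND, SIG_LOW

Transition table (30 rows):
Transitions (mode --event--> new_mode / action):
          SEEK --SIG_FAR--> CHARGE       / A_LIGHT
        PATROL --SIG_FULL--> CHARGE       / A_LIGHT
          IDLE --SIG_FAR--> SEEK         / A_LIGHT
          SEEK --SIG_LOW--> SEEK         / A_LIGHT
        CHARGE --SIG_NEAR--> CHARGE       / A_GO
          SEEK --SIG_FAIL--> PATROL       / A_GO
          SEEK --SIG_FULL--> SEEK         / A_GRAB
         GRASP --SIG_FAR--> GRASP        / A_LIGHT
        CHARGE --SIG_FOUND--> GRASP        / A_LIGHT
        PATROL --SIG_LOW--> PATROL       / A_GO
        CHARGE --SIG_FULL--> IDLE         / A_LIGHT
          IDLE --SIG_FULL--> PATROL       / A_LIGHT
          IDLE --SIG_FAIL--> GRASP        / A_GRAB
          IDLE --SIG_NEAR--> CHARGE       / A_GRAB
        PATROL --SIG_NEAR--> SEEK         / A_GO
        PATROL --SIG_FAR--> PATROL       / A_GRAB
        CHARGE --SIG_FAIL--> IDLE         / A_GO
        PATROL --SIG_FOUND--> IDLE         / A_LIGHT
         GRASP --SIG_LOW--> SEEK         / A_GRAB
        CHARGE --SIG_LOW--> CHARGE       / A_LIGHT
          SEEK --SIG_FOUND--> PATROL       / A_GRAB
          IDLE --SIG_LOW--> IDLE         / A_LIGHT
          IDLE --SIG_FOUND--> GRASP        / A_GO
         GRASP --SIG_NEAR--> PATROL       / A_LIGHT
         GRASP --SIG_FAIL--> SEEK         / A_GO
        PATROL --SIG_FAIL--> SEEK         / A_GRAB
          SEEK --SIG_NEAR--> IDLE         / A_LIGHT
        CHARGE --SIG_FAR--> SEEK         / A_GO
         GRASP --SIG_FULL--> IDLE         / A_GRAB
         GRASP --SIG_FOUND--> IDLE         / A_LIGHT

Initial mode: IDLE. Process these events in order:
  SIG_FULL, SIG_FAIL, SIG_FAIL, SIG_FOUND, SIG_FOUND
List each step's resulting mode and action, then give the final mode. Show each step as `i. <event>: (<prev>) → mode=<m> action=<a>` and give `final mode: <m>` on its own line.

1. SIG_FULL: (IDLE) → mode=PATROL action=A_LIGHT
2. SIG_FAIL: (PATROL) → mode=SEEK action=A_GRAB
3. SIG_FAIL: (SEEK) → mode=PATROL action=A_GO
4. SIG_FOUND: (PATROL) → mode=IDLE action=A_LIGHT
5. SIG_FOUND: (IDLE) → mode=GRASP action=A_GO

final mode: GRASP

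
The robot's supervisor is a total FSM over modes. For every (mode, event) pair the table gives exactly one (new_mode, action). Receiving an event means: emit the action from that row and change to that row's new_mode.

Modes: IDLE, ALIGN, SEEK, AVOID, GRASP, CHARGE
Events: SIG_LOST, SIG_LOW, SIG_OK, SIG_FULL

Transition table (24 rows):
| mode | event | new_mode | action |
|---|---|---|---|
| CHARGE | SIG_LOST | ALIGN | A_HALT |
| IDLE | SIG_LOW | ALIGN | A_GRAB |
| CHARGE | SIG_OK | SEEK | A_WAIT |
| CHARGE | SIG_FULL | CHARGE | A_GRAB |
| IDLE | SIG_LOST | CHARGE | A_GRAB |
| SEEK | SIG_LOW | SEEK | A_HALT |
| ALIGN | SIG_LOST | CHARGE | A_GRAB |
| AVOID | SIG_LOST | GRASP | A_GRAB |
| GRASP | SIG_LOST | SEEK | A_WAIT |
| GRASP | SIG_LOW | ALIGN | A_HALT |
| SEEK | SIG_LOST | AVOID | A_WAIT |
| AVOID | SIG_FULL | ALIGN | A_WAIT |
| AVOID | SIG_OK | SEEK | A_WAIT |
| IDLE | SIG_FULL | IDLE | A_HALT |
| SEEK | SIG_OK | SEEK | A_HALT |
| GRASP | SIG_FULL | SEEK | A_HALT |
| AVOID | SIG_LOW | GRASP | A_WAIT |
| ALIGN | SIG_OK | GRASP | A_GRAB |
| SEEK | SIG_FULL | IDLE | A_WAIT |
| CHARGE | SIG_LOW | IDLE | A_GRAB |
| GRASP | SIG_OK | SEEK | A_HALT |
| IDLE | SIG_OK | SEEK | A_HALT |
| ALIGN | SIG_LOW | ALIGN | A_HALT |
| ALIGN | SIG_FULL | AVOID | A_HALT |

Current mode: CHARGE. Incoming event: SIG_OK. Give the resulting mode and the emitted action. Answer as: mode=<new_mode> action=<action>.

mode=SEEK action=A_WAIT

current mode = CHARGE; filter table to that mode:
  (CHARGE, SIG_LOST) → (ALIGN, A_HALT)
  (CHARGE, SIG_OK) → (SEEK, A_WAIT)  ← event matches
  (CHARGE, SIG_FULL) → (CHARGE, A_GRAB)
  (CHARGE, SIG_LOW) → (IDLE, A_GRAB)
event = SIG_OK selects (SEEK, A_WAIT)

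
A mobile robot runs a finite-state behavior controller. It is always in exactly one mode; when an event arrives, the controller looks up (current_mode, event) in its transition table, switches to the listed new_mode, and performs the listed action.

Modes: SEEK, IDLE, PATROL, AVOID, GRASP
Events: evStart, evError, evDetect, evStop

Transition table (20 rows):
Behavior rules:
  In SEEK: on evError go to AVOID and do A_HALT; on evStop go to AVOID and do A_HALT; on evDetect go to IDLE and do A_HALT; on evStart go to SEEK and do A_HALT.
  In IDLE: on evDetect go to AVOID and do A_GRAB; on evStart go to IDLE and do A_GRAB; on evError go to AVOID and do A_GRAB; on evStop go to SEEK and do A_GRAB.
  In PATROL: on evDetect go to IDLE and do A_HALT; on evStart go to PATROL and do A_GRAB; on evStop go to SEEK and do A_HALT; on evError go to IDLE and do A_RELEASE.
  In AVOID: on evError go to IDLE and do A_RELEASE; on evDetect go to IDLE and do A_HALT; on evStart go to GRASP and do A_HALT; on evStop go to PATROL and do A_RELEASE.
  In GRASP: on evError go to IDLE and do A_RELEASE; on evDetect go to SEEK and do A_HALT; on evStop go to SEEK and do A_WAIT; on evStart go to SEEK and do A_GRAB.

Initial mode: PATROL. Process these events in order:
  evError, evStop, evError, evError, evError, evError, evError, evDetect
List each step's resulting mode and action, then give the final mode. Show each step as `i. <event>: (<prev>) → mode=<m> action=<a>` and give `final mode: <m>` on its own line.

1. evError: (PATROL) → mode=IDLE action=A_RELEASE
2. evStop: (IDLE) → mode=SEEK action=A_GRAB
3. evError: (SEEK) → mode=AVOID action=A_HALT
4. evError: (AVOID) → mode=IDLE action=A_RELEASE
5. evError: (IDLE) → mode=AVOID action=A_GRAB
6. evError: (AVOID) → mode=IDLE action=A_RELEASE
7. evError: (IDLE) → mode=AVOID action=A_GRAB
8. evDetect: (AVOID) → mode=IDLE action=A_HALT

final mode: IDLE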